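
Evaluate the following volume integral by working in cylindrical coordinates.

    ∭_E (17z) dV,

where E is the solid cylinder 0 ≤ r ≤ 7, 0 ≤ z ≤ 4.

In cylindrical coordinates, x = r cos(θ), y = r sin(θ), z = z, and dV = r dr dθ dz.

The integrand becomes 17z, so

    ∭_E (17z) dV = ∫_{0}^{2π} ∫_{0}^{7} ∫_{0}^{4} (17z) · r dz dr dθ.

Inner (z): 136r.
Middle (r from 0 to 7): 3332.
Outer (θ): 6664π.

Therefore the triple integral equals 6664π.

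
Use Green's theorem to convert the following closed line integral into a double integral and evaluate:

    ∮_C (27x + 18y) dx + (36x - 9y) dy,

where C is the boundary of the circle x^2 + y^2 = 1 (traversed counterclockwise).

Green's theorem converts the closed line integral into a double integral over the enclosed region D:

    ∮_C P dx + Q dy = ∬_D (∂Q/∂x - ∂P/∂y) dA.

Here P = 27x + 18y, Q = 36x - 9y, so

    ∂Q/∂x = 36,    ∂P/∂y = 18,
    ∂Q/∂x - ∂P/∂y = 18.

D is the region x^2 + y^2 ≤ 1. Evaluating the double integral:

In polar coordinates (x = r cos θ, y = r sin θ, dA = r dr dθ) the integrand becomes 18, so

    ∬_D (18) dA = ∫_0^{2π} ∫_0^{1} (18) · r dr dθ.

Inner (r from 0 to 1): 9.
Outer (θ from 0 to 2π): 18π.

Therefore ∮_C P dx + Q dy = 18π.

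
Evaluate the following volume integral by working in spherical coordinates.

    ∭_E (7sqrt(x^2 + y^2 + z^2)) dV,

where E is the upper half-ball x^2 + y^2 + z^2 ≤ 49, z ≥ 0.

In spherical coordinates, x = ρ sin(φ) cos(θ), y = ρ sin(φ) sin(θ), z = ρ cos(φ), and dV = ρ^2 sin(φ) dρ dφ dθ.

The integrand becomes 7ρ, so

    ∭_E (7sqrt(x^2 + y^2 + z^2)) dV = ∫_{0}^{2π} ∫_{0}^{π/2} ∫_{0}^{7} (7ρ) · ρ^2 sin(φ) dρ dφ dθ.

Inner (ρ): 16807sin(φ)/4.
Middle (φ): 16807/4.
Outer (θ): 16807π/2.

Therefore the triple integral equals 16807π/2.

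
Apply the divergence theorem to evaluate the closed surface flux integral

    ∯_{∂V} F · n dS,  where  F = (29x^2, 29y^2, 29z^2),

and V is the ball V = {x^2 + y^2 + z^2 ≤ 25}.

By the divergence theorem,

    ∯_{∂V} F · n dS = ∭_V (∇ · F) dV.

Compute the divergence:
    ∇ · F = ∂F_x/∂x + ∂F_y/∂y + ∂F_z/∂z = 58x + 58y + 58z.

In spherical coordinates, x = ρ sin(φ) cos(θ), y = ρ sin(φ) sin(θ), z = ρ cos(φ), dV = ρ^2 sin(φ) dρ dφ dθ, with 0 ≤ ρ ≤ 5, 0 ≤ φ ≤ π, 0 ≤ θ ≤ 2π.

The integrand, after substitution and multiplying by the volume element, becomes (58ρ (sqrt(2)sin(φ)sin(θ + π/4) + cos(φ))) · ρ^2 sin(φ), so

    ∭_V (∇·F) dV = ∫_0^{2π} ∫_0^{π} ∫_0^{5} (58ρ (sqrt(2)sin(φ)sin(θ + π/4) + cos(φ))) · ρ^2 sin(φ) dρ dφ dθ.

Inner (ρ from 0 to 5): 18125(sqrt(2)sin(φ)sin(θ + π/4) + cos(φ))sin(φ)/2.
Middle (φ from 0 to π): 18125sqrt(2)π sin(θ + π/4)/4.
Outer (θ from 0 to 2π): 0.

Therefore ∯_{∂V} F · n dS = 0.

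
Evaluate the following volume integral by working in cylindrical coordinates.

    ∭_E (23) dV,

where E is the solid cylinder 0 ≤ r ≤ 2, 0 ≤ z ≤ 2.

In cylindrical coordinates, x = r cos(θ), y = r sin(θ), z = z, and dV = r dr dθ dz.

The integrand becomes 23, so

    ∭_E (23) dV = ∫_{0}^{2π} ∫_{0}^{2} ∫_{0}^{2} (23) · r dz dr dθ.

Inner (z): 46r.
Middle (r from 0 to 2): 92.
Outer (θ): 184π.

Therefore the triple integral equals 184π.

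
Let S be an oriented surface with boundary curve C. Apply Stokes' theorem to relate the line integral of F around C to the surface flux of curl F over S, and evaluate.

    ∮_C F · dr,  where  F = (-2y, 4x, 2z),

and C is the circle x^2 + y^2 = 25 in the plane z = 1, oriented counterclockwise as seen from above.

Let S be the flat disk x^2 + y^2 ≤ 25 in the plane z = 1, with upward unit normal n̂ = ẑ. By Stokes' theorem,

    ∮_C F · dr = ∬_S (∇ × F) · n̂ dS = ∬_D (curl F)_z dA,

where D is the disk x^2 + y^2 ≤ 25.

Compute the curl of F = (-2y, 4x, 2z):
    (∇ × F)_x = ∂F_z/∂y - ∂F_y/∂z = 0,
    (∇ × F)_y = ∂F_x/∂z - ∂F_z/∂x = 0,
    (∇ × F)_z = ∂F_y/∂x - ∂F_x/∂y = 6.

On z = 1, (curl F)_z = 6.

Convert to polar (x = r cos θ, y = r sin θ, dA = r dr dθ); the integrand becomes 6, so

    ∬_D (curl F)_z dA = ∫_0^{2π} ∫_0^{5} (6) · r dr dθ.

Inner (r from 0 to 5): 75.
Outer (θ from 0 to 2π): 150π.

Therefore ∮_C F · dr = 150π.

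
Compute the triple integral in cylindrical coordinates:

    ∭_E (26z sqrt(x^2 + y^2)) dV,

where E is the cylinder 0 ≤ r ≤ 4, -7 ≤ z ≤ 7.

In cylindrical coordinates, x = r cos(θ), y = r sin(θ), z = z, and dV = r dr dθ dz.

The integrand becomes 26r z, so

    ∭_E (26z sqrt(x^2 + y^2)) dV = ∫_{0}^{2π} ∫_{0}^{4} ∫_{-7}^{7} (26r z) · r dz dr dθ.

Inner (z): 0.
Middle (r from 0 to 4): 0.
Outer (θ): 0.

Therefore the triple integral equals 0.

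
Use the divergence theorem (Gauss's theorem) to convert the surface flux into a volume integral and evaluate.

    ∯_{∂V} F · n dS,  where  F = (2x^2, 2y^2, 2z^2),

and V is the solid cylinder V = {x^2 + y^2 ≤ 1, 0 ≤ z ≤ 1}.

By the divergence theorem,

    ∯_{∂V} F · n dS = ∭_V (∇ · F) dV.

Compute the divergence:
    ∇ · F = ∂F_x/∂x + ∂F_y/∂y + ∂F_z/∂z = 4x + 4y + 4z.

In cylindrical coordinates, x = r cos(θ), y = r sin(θ), z = z, dV = r dr dθ dz, with 0 ≤ r ≤ 1, 0 ≤ θ ≤ 2π, 0 ≤ z ≤ 1.

The integrand, after substitution and multiplying by the volume element, becomes (4sqrt(2)r sin(θ + π/4) + 4z) · r, so

    ∭_V (∇·F) dV = ∫_0^{2π} ∫_0^{1} ∫_0^{1} (4sqrt(2)r sin(θ + π/4) + 4z) · r dz dr dθ.

Inner (z from 0 to 1): 2r (2sqrt(2)r sin(θ + π/4) + 1).
Middle (r from 0 to 1): 4sqrt(2)sin(θ + π/4)/3 + 1.
Outer (θ from 0 to 2π): 2π.

Therefore ∯_{∂V} F · n dS = 2π.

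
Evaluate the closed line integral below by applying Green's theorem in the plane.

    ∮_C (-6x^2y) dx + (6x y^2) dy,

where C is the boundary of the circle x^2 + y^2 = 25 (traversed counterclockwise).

Green's theorem converts the closed line integral into a double integral over the enclosed region D:

    ∮_C P dx + Q dy = ∬_D (∂Q/∂x - ∂P/∂y) dA.

Here P = -6x^2y, Q = 6x y^2, so

    ∂Q/∂x = 6y^2,    ∂P/∂y = -6x^2,
    ∂Q/∂x - ∂P/∂y = 6x^2 + 6y^2.

D is the region x^2 + y^2 ≤ 25. Evaluating the double integral:

In polar coordinates (x = r cos θ, y = r sin θ, dA = r dr dθ) the integrand becomes 6r^2, so

    ∬_D (6x^2 + 6y^2) dA = ∫_0^{2π} ∫_0^{5} (6r^2) · r dr dθ.

Inner (r from 0 to 5): 1875/2.
Outer (θ from 0 to 2π): 1875π.

Therefore ∮_C P dx + Q dy = 1875π.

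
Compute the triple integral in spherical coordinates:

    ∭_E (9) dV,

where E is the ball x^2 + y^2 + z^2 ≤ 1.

In spherical coordinates, x = ρ sin(φ) cos(θ), y = ρ sin(φ) sin(θ), z = ρ cos(φ), and dV = ρ^2 sin(φ) dρ dφ dθ.

The integrand becomes 9, so

    ∭_E (9) dV = ∫_{0}^{2π} ∫_{0}^{π} ∫_{0}^{1} (9) · ρ^2 sin(φ) dρ dφ dθ.

Inner (ρ): 3sin(φ).
Middle (φ): 6.
Outer (θ): 12π.

Therefore the triple integral equals 12π.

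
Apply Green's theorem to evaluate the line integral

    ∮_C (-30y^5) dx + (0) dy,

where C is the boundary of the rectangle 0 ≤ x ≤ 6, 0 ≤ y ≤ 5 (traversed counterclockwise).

Green's theorem converts the closed line integral into a double integral over the enclosed region D:

    ∮_C P dx + Q dy = ∬_D (∂Q/∂x - ∂P/∂y) dA.

Here P = -30y^5, Q = 0, so

    ∂Q/∂x = 0,    ∂P/∂y = -150y^4,
    ∂Q/∂x - ∂P/∂y = 150y^4.

D is the region 0 ≤ x ≤ 6, 0 ≤ y ≤ 5. Evaluating the double integral:

    ∬_D (150y^4) dA = ∫_0^{6} ∫_0^{5} (150y^4) dy dx.

Inner (y from 0 to 5): 93750.
Outer (x from 0 to 6): 562500.

Therefore ∮_C P dx + Q dy = 562500.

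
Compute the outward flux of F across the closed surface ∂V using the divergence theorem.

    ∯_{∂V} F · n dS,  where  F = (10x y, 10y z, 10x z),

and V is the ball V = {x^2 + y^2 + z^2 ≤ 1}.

By the divergence theorem,

    ∯_{∂V} F · n dS = ∭_V (∇ · F) dV.

Compute the divergence:
    ∇ · F = ∂F_x/∂x + ∂F_y/∂y + ∂F_z/∂z = 10y + 10z + 10x = 10x + 10y + 10z.

In spherical coordinates, x = ρ sin(φ) cos(θ), y = ρ sin(φ) sin(θ), z = ρ cos(φ), dV = ρ^2 sin(φ) dρ dφ dθ, with 0 ≤ ρ ≤ 1, 0 ≤ φ ≤ π, 0 ≤ θ ≤ 2π.

The integrand, after substitution and multiplying by the volume element, becomes (10ρ (sqrt(2)sin(φ)sin(θ + π/4) + cos(φ))) · ρ^2 sin(φ), so

    ∭_V (∇·F) dV = ∫_0^{2π} ∫_0^{π} ∫_0^{1} (10ρ (sqrt(2)sin(φ)sin(θ + π/4) + cos(φ))) · ρ^2 sin(φ) dρ dφ dθ.

Inner (ρ from 0 to 1): 5(sqrt(2)sin(φ)sin(θ + π/4) + cos(φ))sin(φ)/2.
Middle (φ from 0 to π): 5sqrt(2)π sin(θ + π/4)/4.
Outer (θ from 0 to 2π): 0.

Therefore ∯_{∂V} F · n dS = 0.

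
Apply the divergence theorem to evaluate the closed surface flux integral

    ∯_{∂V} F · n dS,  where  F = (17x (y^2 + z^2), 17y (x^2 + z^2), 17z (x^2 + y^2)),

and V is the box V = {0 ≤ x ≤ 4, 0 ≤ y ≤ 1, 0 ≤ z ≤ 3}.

By the divergence theorem,

    ∯_{∂V} F · n dS = ∭_V (∇ · F) dV.

Compute the divergence:
    ∇ · F = ∂F_x/∂x + ∂F_y/∂y + ∂F_z/∂z = 17y^2 + 17z^2 + 17x^2 + 17z^2 + 17x^2 + 17y^2 = 34x^2 + 34y^2 + 34z^2.

V is a rectangular box, so dV = dx dy dz with 0 ≤ x ≤ 4, 0 ≤ y ≤ 1, 0 ≤ z ≤ 3.

Integrate (34x^2 + 34y^2 + 34z^2) over V as an iterated integral:

    ∭_V (∇·F) dV = ∫_0^{4} ∫_0^{1} ∫_0^{3} (34x^2 + 34y^2 + 34z^2) dz dy dx.

Inner (z from 0 to 3): 102x^2 + 102y^2 + 306.
Middle (y from 0 to 1): 102x^2 + 340.
Outer (x from 0 to 4): 3536.

Therefore ∯_{∂V} F · n dS = 3536.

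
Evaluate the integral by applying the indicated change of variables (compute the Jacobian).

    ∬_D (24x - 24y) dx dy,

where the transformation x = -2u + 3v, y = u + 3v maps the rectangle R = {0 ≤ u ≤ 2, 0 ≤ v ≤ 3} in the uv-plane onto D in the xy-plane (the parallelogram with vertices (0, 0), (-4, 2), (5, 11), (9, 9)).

Compute the Jacobian determinant of (x, y) with respect to (u, v):

    ∂(x,y)/∂(u,v) = | -2  3 | = (-2)(3) - (3)(1) = -9.
                   | 1  3 |

Its absolute value is |J| = 9 (the area scaling factor).

Substituting x = -2u + 3v, y = u + 3v into the integrand,

    24x - 24y → -72u,

so the integral becomes

    ∬_R (-72u) · |J| du dv = ∫_0^2 ∫_0^3 (-648u) dv du.

Inner (v): -1944u.
Outer (u): -3888.

Therefore ∬_D (24x - 24y) dx dy = -3888.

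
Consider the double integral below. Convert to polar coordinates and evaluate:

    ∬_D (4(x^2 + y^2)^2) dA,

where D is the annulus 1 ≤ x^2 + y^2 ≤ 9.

The region D is 1 ≤ r ≤ 3, 0 ≤ θ ≤ 2π in polar coordinates, where x = r cos(θ), y = r sin(θ), and dA = r dr dθ.

Under the substitution, the integrand becomes 4r^4, so

    ∬_D (4(x^2 + y^2)^2) dA = ∫_{0}^{2π} ∫_{1}^{3} (4r^4) · r dr dθ.

Inner integral (in r): ∫_{1}^{3} (4r^4) · r dr = 1456/3.

Outer integral (in θ): ∫_{0}^{2π} (1456/3) dθ = 2912π/3.

Therefore ∬_D (4(x^2 + y^2)^2) dA = 2912π/3.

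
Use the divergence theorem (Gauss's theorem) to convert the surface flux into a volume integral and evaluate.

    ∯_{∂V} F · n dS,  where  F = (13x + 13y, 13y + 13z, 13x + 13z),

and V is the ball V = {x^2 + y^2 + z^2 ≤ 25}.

By the divergence theorem,

    ∯_{∂V} F · n dS = ∭_V (∇ · F) dV.

Compute the divergence:
    ∇ · F = ∂F_x/∂x + ∂F_y/∂y + ∂F_z/∂z = 13 + 13 + 13 = 39.

In spherical coordinates, x = ρ sin(φ) cos(θ), y = ρ sin(φ) sin(θ), z = ρ cos(φ), dV = ρ^2 sin(φ) dρ dφ dθ, with 0 ≤ ρ ≤ 5, 0 ≤ φ ≤ π, 0 ≤ θ ≤ 2π.

The integrand, after substitution and multiplying by the volume element, becomes (39) · ρ^2 sin(φ), so

    ∭_V (∇·F) dV = ∫_0^{2π} ∫_0^{π} ∫_0^{5} (39) · ρ^2 sin(φ) dρ dφ dθ.

Inner (ρ from 0 to 5): 1625sin(φ).
Middle (φ from 0 to π): 3250.
Outer (θ from 0 to 2π): 6500π.

Therefore ∯_{∂V} F · n dS = 6500π.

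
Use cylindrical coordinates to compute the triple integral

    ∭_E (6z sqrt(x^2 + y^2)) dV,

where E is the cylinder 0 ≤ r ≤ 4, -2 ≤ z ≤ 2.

In cylindrical coordinates, x = r cos(θ), y = r sin(θ), z = z, and dV = r dr dθ dz.

The integrand becomes 6r z, so

    ∭_E (6z sqrt(x^2 + y^2)) dV = ∫_{0}^{2π} ∫_{0}^{4} ∫_{-2}^{2} (6r z) · r dz dr dθ.

Inner (z): 0.
Middle (r from 0 to 4): 0.
Outer (θ): 0.

Therefore the triple integral equals 0.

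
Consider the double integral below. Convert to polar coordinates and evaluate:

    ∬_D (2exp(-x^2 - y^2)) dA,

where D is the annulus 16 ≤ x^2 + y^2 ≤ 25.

The region D is 4 ≤ r ≤ 5, 0 ≤ θ ≤ 2π in polar coordinates, where x = r cos(θ), y = r sin(θ), and dA = r dr dθ.

Under the substitution, the integrand becomes 2exp(-r^2), so

    ∬_D (2exp(-x^2 - y^2)) dA = ∫_{0}^{2π} ∫_{4}^{5} (2exp(-r^2)) · r dr dθ.

Inner integral (in r): ∫_{4}^{5} (2exp(-r^2)) · r dr = -(1 - exp(9))exp(-25).

Outer integral (in θ): ∫_{0}^{2π} (-(1 - exp(9))exp(-25)) dθ = -2π (1 - exp(9))exp(-25).

Therefore ∬_D (2exp(-x^2 - y^2)) dA = -2π (1 - exp(9))exp(-25).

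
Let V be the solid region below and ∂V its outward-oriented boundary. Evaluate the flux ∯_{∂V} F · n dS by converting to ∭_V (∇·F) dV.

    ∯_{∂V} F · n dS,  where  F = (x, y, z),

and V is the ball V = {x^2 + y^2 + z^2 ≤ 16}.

By the divergence theorem,

    ∯_{∂V} F · n dS = ∭_V (∇ · F) dV.

Compute the divergence:
    ∇ · F = ∂F_x/∂x + ∂F_y/∂y + ∂F_z/∂z = 1 + 1 + 1 = 3.

In spherical coordinates, x = ρ sin(φ) cos(θ), y = ρ sin(φ) sin(θ), z = ρ cos(φ), dV = ρ^2 sin(φ) dρ dφ dθ, with 0 ≤ ρ ≤ 4, 0 ≤ φ ≤ π, 0 ≤ θ ≤ 2π.

The integrand, after substitution and multiplying by the volume element, becomes (3) · ρ^2 sin(φ), so

    ∭_V (∇·F) dV = ∫_0^{2π} ∫_0^{π} ∫_0^{4} (3) · ρ^2 sin(φ) dρ dφ dθ.

Inner (ρ from 0 to 4): 64sin(φ).
Middle (φ from 0 to π): 128.
Outer (θ from 0 to 2π): 256π.

Therefore ∯_{∂V} F · n dS = 256π.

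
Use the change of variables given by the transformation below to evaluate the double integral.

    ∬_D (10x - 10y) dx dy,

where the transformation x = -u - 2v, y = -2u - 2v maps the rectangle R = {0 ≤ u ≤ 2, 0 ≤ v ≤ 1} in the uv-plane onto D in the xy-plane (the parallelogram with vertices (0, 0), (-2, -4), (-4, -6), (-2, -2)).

Compute the Jacobian determinant of (x, y) with respect to (u, v):

    ∂(x,y)/∂(u,v) = | -1  -2 | = (-1)(-2) - (-2)(-2) = -2.
                   | -2  -2 |

Its absolute value is |J| = 2 (the area scaling factor).

Substituting x = -u - 2v, y = -2u - 2v into the integrand,

    10x - 10y → 10u,

so the integral becomes

    ∬_R (10u) · |J| du dv = ∫_0^2 ∫_0^1 (20u) dv du.

Inner (v): 20u.
Outer (u): 40.

Therefore ∬_D (10x - 10y) dx dy = 40.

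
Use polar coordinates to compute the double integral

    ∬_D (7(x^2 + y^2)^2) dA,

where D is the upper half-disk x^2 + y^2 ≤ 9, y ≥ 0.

The region D is 0 ≤ r ≤ 3, 0 ≤ θ ≤ π in polar coordinates, where x = r cos(θ), y = r sin(θ), and dA = r dr dθ.

Under the substitution, the integrand becomes 7r^4, so

    ∬_D (7(x^2 + y^2)^2) dA = ∫_{0}^{π} ∫_{0}^{3} (7r^4) · r dr dθ.

Inner integral (in r): ∫_{0}^{3} (7r^4) · r dr = 1701/2.

Outer integral (in θ): ∫_{0}^{π} (1701/2) dθ = 1701π/2.

Therefore ∬_D (7(x^2 + y^2)^2) dA = 1701π/2.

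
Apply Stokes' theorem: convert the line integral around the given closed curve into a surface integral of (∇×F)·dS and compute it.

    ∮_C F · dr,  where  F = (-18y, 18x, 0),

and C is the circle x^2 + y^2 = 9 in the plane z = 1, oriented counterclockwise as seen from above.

Let S be the flat disk x^2 + y^2 ≤ 9 in the plane z = 1, with upward unit normal n̂ = ẑ. By Stokes' theorem,

    ∮_C F · dr = ∬_S (∇ × F) · n̂ dS = ∬_D (curl F)_z dA,

where D is the disk x^2 + y^2 ≤ 9.

Compute the curl of F = (-18y, 18x, 0):
    (∇ × F)_x = ∂F_z/∂y - ∂F_y/∂z = 0,
    (∇ × F)_y = ∂F_x/∂z - ∂F_z/∂x = 0,
    (∇ × F)_z = ∂F_y/∂x - ∂F_x/∂y = 36.

On z = 1, (curl F)_z = 36.

Convert to polar (x = r cos θ, y = r sin θ, dA = r dr dθ); the integrand becomes 36, so

    ∬_D (curl F)_z dA = ∫_0^{2π} ∫_0^{3} (36) · r dr dθ.

Inner (r from 0 to 3): 162.
Outer (θ from 0 to 2π): 324π.

Therefore ∮_C F · dr = 324π.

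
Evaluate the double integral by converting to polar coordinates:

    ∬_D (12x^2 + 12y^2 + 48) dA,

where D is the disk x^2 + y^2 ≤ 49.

The region D is 0 ≤ r ≤ 7, 0 ≤ θ ≤ 2π in polar coordinates, where x = r cos(θ), y = r sin(θ), and dA = r dr dθ.

Under the substitution, the integrand becomes 12r^2 + 48, so

    ∬_D (12x^2 + 12y^2 + 48) dA = ∫_{0}^{2π} ∫_{0}^{7} (12r^2 + 48) · r dr dθ.

Inner integral (in r): ∫_{0}^{7} (12r^2 + 48) · r dr = 8379.

Outer integral (in θ): ∫_{0}^{2π} (8379) dθ = 16758π.

Therefore ∬_D (12x^2 + 12y^2 + 48) dA = 16758π.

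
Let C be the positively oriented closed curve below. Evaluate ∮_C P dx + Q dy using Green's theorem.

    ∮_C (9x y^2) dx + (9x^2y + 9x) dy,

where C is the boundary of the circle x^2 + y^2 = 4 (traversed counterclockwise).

Green's theorem converts the closed line integral into a double integral over the enclosed region D:

    ∮_C P dx + Q dy = ∬_D (∂Q/∂x - ∂P/∂y) dA.

Here P = 9x y^2, Q = 9x^2y + 9x, so

    ∂Q/∂x = 18x y + 9,    ∂P/∂y = 18x y,
    ∂Q/∂x - ∂P/∂y = 9.

D is the region x^2 + y^2 ≤ 4. Evaluating the double integral:

In polar coordinates (x = r cos θ, y = r sin θ, dA = r dr dθ) the integrand becomes 9, so

    ∬_D (9) dA = ∫_0^{2π} ∫_0^{2} (9) · r dr dθ.

Inner (r from 0 to 2): 18.
Outer (θ from 0 to 2π): 36π.

Therefore ∮_C P dx + Q dy = 36π.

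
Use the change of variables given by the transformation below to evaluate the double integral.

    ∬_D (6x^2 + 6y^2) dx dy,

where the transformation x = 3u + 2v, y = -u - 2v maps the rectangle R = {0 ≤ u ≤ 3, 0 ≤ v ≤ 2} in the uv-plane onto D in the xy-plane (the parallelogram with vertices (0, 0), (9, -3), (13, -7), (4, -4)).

Compute the Jacobian determinant of (x, y) with respect to (u, v):

    ∂(x,y)/∂(u,v) = | 3  2 | = (3)(-2) - (2)(-1) = -4.
                   | -1  -2 |

Its absolute value is |J| = 4 (the area scaling factor).

Substituting x = 3u + 2v, y = -u - 2v into the integrand,

    6x^2 + 6y^2 → 60u^2 + 96u v + 48v^2,

so the integral becomes

    ∬_R (60u^2 + 96u v + 48v^2) · |J| du dv = ∫_0^3 ∫_0^2 (240u^2 + 384u v + 192v^2) dv du.

Inner (v): 480u^2 + 768u + 512.
Outer (u): 9312.

Therefore ∬_D (6x^2 + 6y^2) dx dy = 9312.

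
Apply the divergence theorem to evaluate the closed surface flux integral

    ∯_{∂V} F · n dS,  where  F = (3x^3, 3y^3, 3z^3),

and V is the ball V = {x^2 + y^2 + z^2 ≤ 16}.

By the divergence theorem,

    ∯_{∂V} F · n dS = ∭_V (∇ · F) dV.

Compute the divergence:
    ∇ · F = ∂F_x/∂x + ∂F_y/∂y + ∂F_z/∂z = 9x^2 + 9y^2 + 9z^2.

In spherical coordinates, x = ρ sin(φ) cos(θ), y = ρ sin(φ) sin(θ), z = ρ cos(φ), dV = ρ^2 sin(φ) dρ dφ dθ, with 0 ≤ ρ ≤ 4, 0 ≤ φ ≤ π, 0 ≤ θ ≤ 2π.

The integrand, after substitution and multiplying by the volume element, becomes (9ρ^2) · ρ^2 sin(φ), so

    ∭_V (∇·F) dV = ∫_0^{2π} ∫_0^{π} ∫_0^{4} (9ρ^2) · ρ^2 sin(φ) dρ dφ dθ.

Inner (ρ from 0 to 4): 9216sin(φ)/5.
Middle (φ from 0 to π): 18432/5.
Outer (θ from 0 to 2π): 36864π/5.

Therefore ∯_{∂V} F · n dS = 36864π/5.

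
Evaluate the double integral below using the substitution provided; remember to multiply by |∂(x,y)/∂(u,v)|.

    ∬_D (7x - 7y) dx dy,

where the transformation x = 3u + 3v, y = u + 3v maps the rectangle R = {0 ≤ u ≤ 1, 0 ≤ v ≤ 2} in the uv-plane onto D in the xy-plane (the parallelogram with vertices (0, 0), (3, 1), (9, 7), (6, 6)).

Compute the Jacobian determinant of (x, y) with respect to (u, v):

    ∂(x,y)/∂(u,v) = | 3  3 | = (3)(3) - (3)(1) = 6.
                   | 1  3 |

Its absolute value is |J| = 6 (the area scaling factor).

Substituting x = 3u + 3v, y = u + 3v into the integrand,

    7x - 7y → 14u,

so the integral becomes

    ∬_R (14u) · |J| du dv = ∫_0^1 ∫_0^2 (84u) dv du.

Inner (v): 168u.
Outer (u): 84.

Therefore ∬_D (7x - 7y) dx dy = 84.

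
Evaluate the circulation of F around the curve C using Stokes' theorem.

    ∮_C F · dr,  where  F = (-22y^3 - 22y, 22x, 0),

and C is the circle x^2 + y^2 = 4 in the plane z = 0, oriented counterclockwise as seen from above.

Let S be the flat disk x^2 + y^2 ≤ 4 in the plane z = 0, with upward unit normal n̂ = ẑ. By Stokes' theorem,

    ∮_C F · dr = ∬_S (∇ × F) · n̂ dS = ∬_D (curl F)_z dA,

where D is the disk x^2 + y^2 ≤ 4.

Compute the curl of F = (-22y^3 - 22y, 22x, 0):
    (∇ × F)_x = ∂F_z/∂y - ∂F_y/∂z = 0,
    (∇ × F)_y = ∂F_x/∂z - ∂F_z/∂x = 0,
    (∇ × F)_z = ∂F_y/∂x - ∂F_x/∂y = 66y^2 + 44.

On z = 0, (curl F)_z = 66y^2 + 44.

Convert to polar (x = r cos θ, y = r sin θ, dA = r dr dθ); the integrand becomes 66r^2sin(θ)^2 + 44, so

    ∬_D (curl F)_z dA = ∫_0^{2π} ∫_0^{2} (66r^2sin(θ)^2 + 44) · r dr dθ.

Inner (r from 0 to 2): 264sin(θ)^2 + 88.
Outer (θ from 0 to 2π): 440π.

Therefore ∮_C F · dr = 440π.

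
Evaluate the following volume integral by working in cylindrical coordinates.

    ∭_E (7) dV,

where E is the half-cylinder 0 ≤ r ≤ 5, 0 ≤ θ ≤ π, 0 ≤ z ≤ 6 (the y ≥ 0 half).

In cylindrical coordinates, x = r cos(θ), y = r sin(θ), z = z, and dV = r dr dθ dz.

The integrand becomes 7, so

    ∭_E (7) dV = ∫_{0}^{π} ∫_{0}^{5} ∫_{0}^{6} (7) · r dz dr dθ.

Inner (z): 42r.
Middle (r from 0 to 5): 525.
Outer (θ): 525π.

Therefore the triple integral equals 525π.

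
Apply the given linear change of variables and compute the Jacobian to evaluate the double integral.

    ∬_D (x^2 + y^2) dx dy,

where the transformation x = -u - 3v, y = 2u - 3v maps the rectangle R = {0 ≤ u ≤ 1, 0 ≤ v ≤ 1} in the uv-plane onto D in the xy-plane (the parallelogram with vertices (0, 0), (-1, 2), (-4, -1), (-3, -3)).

Compute the Jacobian determinant of (x, y) with respect to (u, v):

    ∂(x,y)/∂(u,v) = | -1  -3 | = (-1)(-3) - (-3)(2) = 9.
                   | 2  -3 |

Its absolute value is |J| = 9 (the area scaling factor).

Substituting x = -u - 3v, y = 2u - 3v into the integrand,

    x^2 + y^2 → 5u^2 - 6u v + 18v^2,

so the integral becomes

    ∬_R (5u^2 - 6u v + 18v^2) · |J| du dv = ∫_0^1 ∫_0^1 (45u^2 - 54u v + 162v^2) dv du.

Inner (v): 45u^2 - 27u + 54.
Outer (u): 111/2.

Therefore ∬_D (x^2 + y^2) dx dy = 111/2.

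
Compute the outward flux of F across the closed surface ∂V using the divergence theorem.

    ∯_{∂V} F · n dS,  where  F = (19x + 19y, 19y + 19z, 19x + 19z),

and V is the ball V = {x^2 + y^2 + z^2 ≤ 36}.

By the divergence theorem,

    ∯_{∂V} F · n dS = ∭_V (∇ · F) dV.

Compute the divergence:
    ∇ · F = ∂F_x/∂x + ∂F_y/∂y + ∂F_z/∂z = 19 + 19 + 19 = 57.

In spherical coordinates, x = ρ sin(φ) cos(θ), y = ρ sin(φ) sin(θ), z = ρ cos(φ), dV = ρ^2 sin(φ) dρ dφ dθ, with 0 ≤ ρ ≤ 6, 0 ≤ φ ≤ π, 0 ≤ θ ≤ 2π.

The integrand, after substitution and multiplying by the volume element, becomes (57) · ρ^2 sin(φ), so

    ∭_V (∇·F) dV = ∫_0^{2π} ∫_0^{π} ∫_0^{6} (57) · ρ^2 sin(φ) dρ dφ dθ.

Inner (ρ from 0 to 6): 4104sin(φ).
Middle (φ from 0 to π): 8208.
Outer (θ from 0 to 2π): 16416π.

Therefore ∯_{∂V} F · n dS = 16416π.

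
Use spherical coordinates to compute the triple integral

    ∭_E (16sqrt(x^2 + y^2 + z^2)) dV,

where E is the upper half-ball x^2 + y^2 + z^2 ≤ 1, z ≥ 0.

In spherical coordinates, x = ρ sin(φ) cos(θ), y = ρ sin(φ) sin(θ), z = ρ cos(φ), and dV = ρ^2 sin(φ) dρ dφ dθ.

The integrand becomes 16ρ, so

    ∭_E (16sqrt(x^2 + y^2 + z^2)) dV = ∫_{0}^{2π} ∫_{0}^{π/2} ∫_{0}^{1} (16ρ) · ρ^2 sin(φ) dρ dφ dθ.

Inner (ρ): 4sin(φ).
Middle (φ): 4.
Outer (θ): 8π.

Therefore the triple integral equals 8π.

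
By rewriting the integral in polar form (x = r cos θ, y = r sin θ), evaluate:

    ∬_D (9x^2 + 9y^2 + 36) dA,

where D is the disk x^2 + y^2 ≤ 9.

The region D is 0 ≤ r ≤ 3, 0 ≤ θ ≤ 2π in polar coordinates, where x = r cos(θ), y = r sin(θ), and dA = r dr dθ.

Under the substitution, the integrand becomes 9r^2 + 36, so

    ∬_D (9x^2 + 9y^2 + 36) dA = ∫_{0}^{2π} ∫_{0}^{3} (9r^2 + 36) · r dr dθ.

Inner integral (in r): ∫_{0}^{3} (9r^2 + 36) · r dr = 1377/4.

Outer integral (in θ): ∫_{0}^{2π} (1377/4) dθ = 1377π/2.

Therefore ∬_D (9x^2 + 9y^2 + 36) dA = 1377π/2.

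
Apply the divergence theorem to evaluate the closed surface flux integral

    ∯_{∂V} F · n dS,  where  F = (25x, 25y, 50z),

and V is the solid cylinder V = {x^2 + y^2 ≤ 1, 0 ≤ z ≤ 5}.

By the divergence theorem,

    ∯_{∂V} F · n dS = ∭_V (∇ · F) dV.

Compute the divergence:
    ∇ · F = ∂F_x/∂x + ∂F_y/∂y + ∂F_z/∂z = 25 + 25 + 50 = 100.

In cylindrical coordinates, x = r cos(θ), y = r sin(θ), z = z, dV = r dr dθ dz, with 0 ≤ r ≤ 1, 0 ≤ θ ≤ 2π, 0 ≤ z ≤ 5.

The integrand, after substitution and multiplying by the volume element, becomes (100) · r, so

    ∭_V (∇·F) dV = ∫_0^{2π} ∫_0^{1} ∫_0^{5} (100) · r dz dr dθ.

Inner (z from 0 to 5): 500r.
Middle (r from 0 to 1): 250.
Outer (θ from 0 to 2π): 500π.

Therefore ∯_{∂V} F · n dS = 500π.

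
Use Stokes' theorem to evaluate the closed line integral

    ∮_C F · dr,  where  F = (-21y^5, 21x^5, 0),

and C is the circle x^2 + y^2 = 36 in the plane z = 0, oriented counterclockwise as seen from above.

Let S be the flat disk x^2 + y^2 ≤ 36 in the plane z = 0, with upward unit normal n̂ = ẑ. By Stokes' theorem,

    ∮_C F · dr = ∬_S (∇ × F) · n̂ dS = ∬_D (curl F)_z dA,

where D is the disk x^2 + y^2 ≤ 36.

Compute the curl of F = (-21y^5, 21x^5, 0):
    (∇ × F)_x = ∂F_z/∂y - ∂F_y/∂z = 0,
    (∇ × F)_y = ∂F_x/∂z - ∂F_z/∂x = 0,
    (∇ × F)_z = ∂F_y/∂x - ∂F_x/∂y = 105x^4 + 105y^4.

On z = 0, (curl F)_z = 105x^4 + 105y^4.

Convert to polar (x = r cos θ, y = r sin θ, dA = r dr dθ); the integrand becomes 105r^4(sin(θ)^4 + cos(θ)^4), so

    ∬_D (curl F)_z dA = ∫_0^{2π} ∫_0^{6} (105r^4(sin(θ)^4 + cos(θ)^4)) · r dr dθ.

Inner (r from 0 to 6): 816480sin(θ)^4 + 816480cos(θ)^4.
Outer (θ from 0 to 2π): 1224720π.

Therefore ∮_C F · dr = 1224720π.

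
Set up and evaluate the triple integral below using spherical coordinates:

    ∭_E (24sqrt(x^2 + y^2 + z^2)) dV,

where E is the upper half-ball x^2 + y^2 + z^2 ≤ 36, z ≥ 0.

In spherical coordinates, x = ρ sin(φ) cos(θ), y = ρ sin(φ) sin(θ), z = ρ cos(φ), and dV = ρ^2 sin(φ) dρ dφ dθ.

The integrand becomes 24ρ, so

    ∭_E (24sqrt(x^2 + y^2 + z^2)) dV = ∫_{0}^{2π} ∫_{0}^{π/2} ∫_{0}^{6} (24ρ) · ρ^2 sin(φ) dρ dφ dθ.

Inner (ρ): 7776sin(φ).
Middle (φ): 7776.
Outer (θ): 15552π.

Therefore the triple integral equals 15552π.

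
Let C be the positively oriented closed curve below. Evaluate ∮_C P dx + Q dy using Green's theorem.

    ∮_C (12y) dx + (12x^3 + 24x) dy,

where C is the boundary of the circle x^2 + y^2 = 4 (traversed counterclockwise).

Green's theorem converts the closed line integral into a double integral over the enclosed region D:

    ∮_C P dx + Q dy = ∬_D (∂Q/∂x - ∂P/∂y) dA.

Here P = 12y, Q = 12x^3 + 24x, so

    ∂Q/∂x = 36x^2 + 24,    ∂P/∂y = 12,
    ∂Q/∂x - ∂P/∂y = 36x^2 + 12.

D is the region x^2 + y^2 ≤ 4. Evaluating the double integral:

In polar coordinates (x = r cos θ, y = r sin θ, dA = r dr dθ) the integrand becomes 36r^2cos(θ)^2 + 12, so

    ∬_D (36x^2 + 12) dA = ∫_0^{2π} ∫_0^{2} (36r^2cos(θ)^2 + 12) · r dr dθ.

Inner (r from 0 to 2): 144cos(θ)^2 + 24.
Outer (θ from 0 to 2π): 192π.

Therefore ∮_C P dx + Q dy = 192π.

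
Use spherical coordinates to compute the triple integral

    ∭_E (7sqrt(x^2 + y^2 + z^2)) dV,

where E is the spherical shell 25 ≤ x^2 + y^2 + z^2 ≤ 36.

In spherical coordinates, x = ρ sin(φ) cos(θ), y = ρ sin(φ) sin(θ), z = ρ cos(φ), and dV = ρ^2 sin(φ) dρ dφ dθ.

The integrand becomes 7ρ, so

    ∭_E (7sqrt(x^2 + y^2 + z^2)) dV = ∫_{0}^{2π} ∫_{0}^{π} ∫_{5}^{6} (7ρ) · ρ^2 sin(φ) dρ dφ dθ.

Inner (ρ): 4697sin(φ)/4.
Middle (φ): 4697/2.
Outer (θ): 4697π.

Therefore the triple integral equals 4697π.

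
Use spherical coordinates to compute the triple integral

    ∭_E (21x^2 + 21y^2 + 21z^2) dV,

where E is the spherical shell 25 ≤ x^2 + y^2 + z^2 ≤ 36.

In spherical coordinates, x = ρ sin(φ) cos(θ), y = ρ sin(φ) sin(θ), z = ρ cos(φ), and dV = ρ^2 sin(φ) dρ dφ dθ.

The integrand becomes 21ρ^2, so

    ∭_E (21x^2 + 21y^2 + 21z^2) dV = ∫_{0}^{2π} ∫_{0}^{π} ∫_{5}^{6} (21ρ^2) · ρ^2 sin(φ) dρ dφ dθ.

Inner (ρ): 97671sin(φ)/5.
Middle (φ): 195342/5.
Outer (θ): 390684π/5.

Therefore the triple integral equals 390684π/5.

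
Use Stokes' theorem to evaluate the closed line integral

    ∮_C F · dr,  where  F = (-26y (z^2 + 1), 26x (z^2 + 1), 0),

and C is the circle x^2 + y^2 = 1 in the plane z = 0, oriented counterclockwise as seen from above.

Let S be the flat disk x^2 + y^2 ≤ 1 in the plane z = 0, with upward unit normal n̂ = ẑ. By Stokes' theorem,

    ∮_C F · dr = ∬_S (∇ × F) · n̂ dS = ∬_D (curl F)_z dA,

where D is the disk x^2 + y^2 ≤ 1.

Compute the curl of F = (-26y (z^2 + 1), 26x (z^2 + 1), 0):
    (∇ × F)_x = ∂F_z/∂y - ∂F_y/∂z = -52x z,
    (∇ × F)_y = ∂F_x/∂z - ∂F_z/∂x = -52y z,
    (∇ × F)_z = ∂F_y/∂x - ∂F_x/∂y = 52z^2 + 52.

On z = 0, (curl F)_z = 52.

Convert to polar (x = r cos θ, y = r sin θ, dA = r dr dθ); the integrand becomes 52, so

    ∬_D (curl F)_z dA = ∫_0^{2π} ∫_0^{1} (52) · r dr dθ.

Inner (r from 0 to 1): 26.
Outer (θ from 0 to 2π): 52π.

Therefore ∮_C F · dr = 52π.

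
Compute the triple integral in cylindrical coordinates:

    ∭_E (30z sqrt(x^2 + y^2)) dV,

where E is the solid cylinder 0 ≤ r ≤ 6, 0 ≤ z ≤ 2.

In cylindrical coordinates, x = r cos(θ), y = r sin(θ), z = z, and dV = r dr dθ dz.

The integrand becomes 30r z, so

    ∭_E (30z sqrt(x^2 + y^2)) dV = ∫_{0}^{2π} ∫_{0}^{6} ∫_{0}^{2} (30r z) · r dz dr dθ.

Inner (z): 60r^2.
Middle (r from 0 to 6): 4320.
Outer (θ): 8640π.

Therefore the triple integral equals 8640π.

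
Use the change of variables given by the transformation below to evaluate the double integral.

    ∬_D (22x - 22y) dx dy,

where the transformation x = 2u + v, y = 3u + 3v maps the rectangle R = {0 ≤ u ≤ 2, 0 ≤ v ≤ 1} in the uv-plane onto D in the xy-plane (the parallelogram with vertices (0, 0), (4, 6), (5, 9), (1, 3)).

Compute the Jacobian determinant of (x, y) with respect to (u, v):

    ∂(x,y)/∂(u,v) = | 2  1 | = (2)(3) - (1)(3) = 3.
                   | 3  3 |

Its absolute value is |J| = 3 (the area scaling factor).

Substituting x = 2u + v, y = 3u + 3v into the integrand,

    22x - 22y → -22u - 44v,

so the integral becomes

    ∬_R (-22u - 44v) · |J| du dv = ∫_0^2 ∫_0^1 (-66u - 132v) dv du.

Inner (v): -66u - 66.
Outer (u): -264.

Therefore ∬_D (22x - 22y) dx dy = -264.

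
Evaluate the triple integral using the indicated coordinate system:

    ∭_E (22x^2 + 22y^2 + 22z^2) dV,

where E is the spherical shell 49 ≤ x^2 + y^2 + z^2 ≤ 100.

In spherical coordinates, x = ρ sin(φ) cos(θ), y = ρ sin(φ) sin(θ), z = ρ cos(φ), and dV = ρ^2 sin(φ) dρ dφ dθ.

The integrand becomes 22ρ^2, so

    ∭_E (22x^2 + 22y^2 + 22z^2) dV = ∫_{0}^{2π} ∫_{0}^{π} ∫_{7}^{10} (22ρ^2) · ρ^2 sin(φ) dρ dφ dθ.

Inner (ρ): 1830246sin(φ)/5.
Middle (φ): 3660492/5.
Outer (θ): 7320984π/5.

Therefore the triple integral equals 7320984π/5.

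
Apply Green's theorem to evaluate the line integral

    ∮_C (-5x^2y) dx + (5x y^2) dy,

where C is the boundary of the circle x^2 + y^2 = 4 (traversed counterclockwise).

Green's theorem converts the closed line integral into a double integral over the enclosed region D:

    ∮_C P dx + Q dy = ∬_D (∂Q/∂x - ∂P/∂y) dA.

Here P = -5x^2y, Q = 5x y^2, so

    ∂Q/∂x = 5y^2,    ∂P/∂y = -5x^2,
    ∂Q/∂x - ∂P/∂y = 5x^2 + 5y^2.

D is the region x^2 + y^2 ≤ 4. Evaluating the double integral:

In polar coordinates (x = r cos θ, y = r sin θ, dA = r dr dθ) the integrand becomes 5r^2, so

    ∬_D (5x^2 + 5y^2) dA = ∫_0^{2π} ∫_0^{2} (5r^2) · r dr dθ.

Inner (r from 0 to 2): 20.
Outer (θ from 0 to 2π): 40π.

Therefore ∮_C P dx + Q dy = 40π.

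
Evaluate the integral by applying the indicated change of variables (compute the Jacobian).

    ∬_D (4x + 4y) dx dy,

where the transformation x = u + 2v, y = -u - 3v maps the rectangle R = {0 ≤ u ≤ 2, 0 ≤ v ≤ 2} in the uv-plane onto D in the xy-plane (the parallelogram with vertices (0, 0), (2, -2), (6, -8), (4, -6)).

Compute the Jacobian determinant of (x, y) with respect to (u, v):

    ∂(x,y)/∂(u,v) = | 1  2 | = (1)(-3) - (2)(-1) = -1.
                   | -1  -3 |

Its absolute value is |J| = 1 (the area scaling factor).

Substituting x = u + 2v, y = -u - 3v into the integrand,

    4x + 4y → -4v,

so the integral becomes

    ∬_R (-4v) · |J| du dv = ∫_0^2 ∫_0^2 (-4v) dv du.

Inner (v): -8.
Outer (u): -16.

Therefore ∬_D (4x + 4y) dx dy = -16.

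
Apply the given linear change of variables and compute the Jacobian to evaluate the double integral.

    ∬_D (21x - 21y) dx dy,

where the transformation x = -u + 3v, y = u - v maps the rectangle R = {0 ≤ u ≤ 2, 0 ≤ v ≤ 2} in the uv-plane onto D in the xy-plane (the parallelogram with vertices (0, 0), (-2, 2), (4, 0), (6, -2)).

Compute the Jacobian determinant of (x, y) with respect to (u, v):

    ∂(x,y)/∂(u,v) = | -1  3 | = (-1)(-1) - (3)(1) = -2.
                   | 1  -1 |

Its absolute value is |J| = 2 (the area scaling factor).

Substituting x = -u + 3v, y = u - v into the integrand,

    21x - 21y → -42u + 84v,

so the integral becomes

    ∬_R (-42u + 84v) · |J| du dv = ∫_0^2 ∫_0^2 (-84u + 168v) dv du.

Inner (v): 336 - 168u.
Outer (u): 336.

Therefore ∬_D (21x - 21y) dx dy = 336.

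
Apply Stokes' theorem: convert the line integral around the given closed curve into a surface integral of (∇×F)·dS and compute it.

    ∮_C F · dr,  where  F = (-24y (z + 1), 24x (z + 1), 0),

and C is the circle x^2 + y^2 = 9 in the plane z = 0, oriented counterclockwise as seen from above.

Let S be the flat disk x^2 + y^2 ≤ 9 in the plane z = 0, with upward unit normal n̂ = ẑ. By Stokes' theorem,

    ∮_C F · dr = ∬_S (∇ × F) · n̂ dS = ∬_D (curl F)_z dA,

where D is the disk x^2 + y^2 ≤ 9.

Compute the curl of F = (-24y (z + 1), 24x (z + 1), 0):
    (∇ × F)_x = ∂F_z/∂y - ∂F_y/∂z = -24x,
    (∇ × F)_y = ∂F_x/∂z - ∂F_z/∂x = -24y,
    (∇ × F)_z = ∂F_y/∂x - ∂F_x/∂y = 48z + 48.

On z = 0, (curl F)_z = 48.

Convert to polar (x = r cos θ, y = r sin θ, dA = r dr dθ); the integrand becomes 48, so

    ∬_D (curl F)_z dA = ∫_0^{2π} ∫_0^{3} (48) · r dr dθ.

Inner (r from 0 to 3): 216.
Outer (θ from 0 to 2π): 432π.

Therefore ∮_C F · dr = 432π.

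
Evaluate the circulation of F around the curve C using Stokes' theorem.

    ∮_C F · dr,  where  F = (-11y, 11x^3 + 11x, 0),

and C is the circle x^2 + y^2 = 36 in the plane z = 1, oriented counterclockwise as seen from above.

Let S be the flat disk x^2 + y^2 ≤ 36 in the plane z = 1, with upward unit normal n̂ = ẑ. By Stokes' theorem,

    ∮_C F · dr = ∬_S (∇ × F) · n̂ dS = ∬_D (curl F)_z dA,

where D is the disk x^2 + y^2 ≤ 36.

Compute the curl of F = (-11y, 11x^3 + 11x, 0):
    (∇ × F)_x = ∂F_z/∂y - ∂F_y/∂z = 0,
    (∇ × F)_y = ∂F_x/∂z - ∂F_z/∂x = 0,
    (∇ × F)_z = ∂F_y/∂x - ∂F_x/∂y = 33x^2 + 22.

On z = 1, (curl F)_z = 33x^2 + 22.

Convert to polar (x = r cos θ, y = r sin θ, dA = r dr dθ); the integrand becomes 33r^2cos(θ)^2 + 22, so

    ∬_D (curl F)_z dA = ∫_0^{2π} ∫_0^{6} (33r^2cos(θ)^2 + 22) · r dr dθ.

Inner (r from 0 to 6): 10692cos(θ)^2 + 396.
Outer (θ from 0 to 2π): 11484π.

Therefore ∮_C F · dr = 11484π.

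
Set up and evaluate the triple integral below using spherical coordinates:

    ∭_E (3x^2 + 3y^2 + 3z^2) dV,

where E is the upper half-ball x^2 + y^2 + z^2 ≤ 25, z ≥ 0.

In spherical coordinates, x = ρ sin(φ) cos(θ), y = ρ sin(φ) sin(θ), z = ρ cos(φ), and dV = ρ^2 sin(φ) dρ dφ dθ.

The integrand becomes 3ρ^2, so

    ∭_E (3x^2 + 3y^2 + 3z^2) dV = ∫_{0}^{2π} ∫_{0}^{π/2} ∫_{0}^{5} (3ρ^2) · ρ^2 sin(φ) dρ dφ dθ.

Inner (ρ): 1875sin(φ).
Middle (φ): 1875.
Outer (θ): 3750π.

Therefore the triple integral equals 3750π.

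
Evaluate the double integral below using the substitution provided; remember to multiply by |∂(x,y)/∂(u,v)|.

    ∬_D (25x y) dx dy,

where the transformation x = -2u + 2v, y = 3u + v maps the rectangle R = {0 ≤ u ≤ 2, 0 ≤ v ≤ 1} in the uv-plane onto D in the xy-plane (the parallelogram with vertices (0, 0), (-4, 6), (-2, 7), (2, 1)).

Compute the Jacobian determinant of (x, y) with respect to (u, v):

    ∂(x,y)/∂(u,v) = | -2  2 | = (-2)(1) - (2)(3) = -8.
                   | 3  1 |

Its absolute value is |J| = 8 (the area scaling factor).

Substituting x = -2u + 2v, y = 3u + v into the integrand,

    25x y → -150u^2 + 100u v + 50v^2,

so the integral becomes

    ∬_R (-150u^2 + 100u v + 50v^2) · |J| du dv = ∫_0^2 ∫_0^1 (-1200u^2 + 800u v + 400v^2) dv du.

Inner (v): -1200u^2 + 400u + 400/3.
Outer (u): -6400/3.

Therefore ∬_D (25x y) dx dy = -6400/3.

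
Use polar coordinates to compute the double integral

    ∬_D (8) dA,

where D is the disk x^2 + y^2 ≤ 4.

The region D is 0 ≤ r ≤ 2, 0 ≤ θ ≤ 2π in polar coordinates, where x = r cos(θ), y = r sin(θ), and dA = r dr dθ.

Under the substitution, the integrand becomes 8, so

    ∬_D (8) dA = ∫_{0}^{2π} ∫_{0}^{2} (8) · r dr dθ.

Inner integral (in r): ∫_{0}^{2} (8) · r dr = 16.

Outer integral (in θ): ∫_{0}^{2π} (16) dθ = 32π.

Therefore ∬_D (8) dA = 32π.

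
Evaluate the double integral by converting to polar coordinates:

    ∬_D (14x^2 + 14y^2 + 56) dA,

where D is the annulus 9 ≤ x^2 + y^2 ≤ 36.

The region D is 3 ≤ r ≤ 6, 0 ≤ θ ≤ 2π in polar coordinates, where x = r cos(θ), y = r sin(θ), and dA = r dr dθ.

Under the substitution, the integrand becomes 14r^2 + 56, so

    ∬_D (14x^2 + 14y^2 + 56) dA = ∫_{0}^{2π} ∫_{3}^{6} (14r^2 + 56) · r dr dθ.

Inner integral (in r): ∫_{3}^{6} (14r^2 + 56) · r dr = 10017/2.

Outer integral (in θ): ∫_{0}^{2π} (10017/2) dθ = 10017π.

Therefore ∬_D (14x^2 + 14y^2 + 56) dA = 10017π.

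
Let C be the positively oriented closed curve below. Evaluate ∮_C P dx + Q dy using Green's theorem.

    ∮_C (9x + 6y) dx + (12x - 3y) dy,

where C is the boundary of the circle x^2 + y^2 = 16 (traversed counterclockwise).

Green's theorem converts the closed line integral into a double integral over the enclosed region D:

    ∮_C P dx + Q dy = ∬_D (∂Q/∂x - ∂P/∂y) dA.

Here P = 9x + 6y, Q = 12x - 3y, so

    ∂Q/∂x = 12,    ∂P/∂y = 6,
    ∂Q/∂x - ∂P/∂y = 6.

D is the region x^2 + y^2 ≤ 16. Evaluating the double integral:

In polar coordinates (x = r cos θ, y = r sin θ, dA = r dr dθ) the integrand becomes 6, so

    ∬_D (6) dA = ∫_0^{2π} ∫_0^{4} (6) · r dr dθ.

Inner (r from 0 to 4): 48.
Outer (θ from 0 to 2π): 96π.

Therefore ∮_C P dx + Q dy = 96π.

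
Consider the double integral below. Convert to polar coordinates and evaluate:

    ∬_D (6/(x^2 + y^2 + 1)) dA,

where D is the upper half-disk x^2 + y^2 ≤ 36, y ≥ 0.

The region D is 0 ≤ r ≤ 6, 0 ≤ θ ≤ π in polar coordinates, where x = r cos(θ), y = r sin(θ), and dA = r dr dθ.

Under the substitution, the integrand becomes 6/(r^2 + 1), so

    ∬_D (6/(x^2 + y^2 + 1)) dA = ∫_{0}^{π} ∫_{0}^{6} (6/(r^2 + 1)) · r dr dθ.

Inner integral (in r): ∫_{0}^{6} (6/(r^2 + 1)) · r dr = log(50653).

Outer integral (in θ): ∫_{0}^{π} (log(50653)) dθ = log(50653^π).

Therefore ∬_D (6/(x^2 + y^2 + 1)) dA = log(50653^π).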